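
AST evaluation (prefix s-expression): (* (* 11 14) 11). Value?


Evaluate inner: (* 11 14) = 154
Evaluate root: (* 154 11) = 1694
Result: 1694


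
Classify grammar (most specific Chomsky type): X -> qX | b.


Right-linear: every RHS is a terminal or a terminal followed by one nonterminal
Classification: Type 3 (Regular)


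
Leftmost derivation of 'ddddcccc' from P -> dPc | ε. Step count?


Derivation: P => dPc => ddPcc => dddPccc => ddddPcccc => ddddcccc
Steps: 5


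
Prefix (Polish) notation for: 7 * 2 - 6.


left-to-right (same/higher precedence on left): tree is (- (* 7 2) 6)
Prefix: - * 7 2 6


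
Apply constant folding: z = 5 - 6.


5 - 6 = -1 at compile time
Optimized: z = -1


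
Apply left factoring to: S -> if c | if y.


Common prefix: 'if'
Factored: S -> if S', S' -> c | y


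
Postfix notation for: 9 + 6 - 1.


Left to right (same or higher precedence on left)
Postfix: 9 6 + 1 -


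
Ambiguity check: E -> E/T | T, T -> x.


precedence layered via separate nonterminal T: deterministic
Unambiguous


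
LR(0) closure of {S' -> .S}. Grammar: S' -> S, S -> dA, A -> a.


Start: S' -> .S
For each item with dot before a nonterminal B, add B -> .γ for every B-production
Closure: [S' -> .S, S -> .dA]


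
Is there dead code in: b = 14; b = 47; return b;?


first assignment to b is overwritten before any read
Dead: 'b = 14'


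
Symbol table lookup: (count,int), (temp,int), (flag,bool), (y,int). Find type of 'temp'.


Lookup 'temp' → type int


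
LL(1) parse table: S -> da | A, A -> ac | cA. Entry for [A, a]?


For [A, a]: 'a' ∈ FIRST(ac)
Entry: A -> ac


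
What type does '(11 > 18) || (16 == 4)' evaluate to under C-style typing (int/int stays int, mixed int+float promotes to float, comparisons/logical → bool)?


Operand types: bool || bool
Rule: logical operators take bool operands and yield bool
Result type: bool


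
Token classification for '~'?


Pattern: operator symbol
Type: OPERATOR


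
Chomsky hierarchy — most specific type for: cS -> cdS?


LHS has context (more than one symbol) and |LHS| ≤ |RHS|
Classification: Type 1 (Context-Sensitive)


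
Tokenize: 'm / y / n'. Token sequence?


Scan left to right, longest-match per lexeme
Tokens: ID(m), OP(/), ID(y), OP(/), ID(n)


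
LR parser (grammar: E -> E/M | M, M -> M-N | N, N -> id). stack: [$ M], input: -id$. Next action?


shift '-' to continue M -> M-N
Action: shift


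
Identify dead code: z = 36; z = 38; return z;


first assignment to z is overwritten before any read
Dead: 'z = 36'


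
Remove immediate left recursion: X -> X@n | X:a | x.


Left-recursive alternatives: X@n, X:a; non-recursive: x
Introduce X': X -> xX', X' -> @nX' | :aX' | ε


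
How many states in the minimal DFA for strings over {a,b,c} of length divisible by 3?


Track length mod 3: states 0..2, accept at 0
Minimal DFA: 3 states


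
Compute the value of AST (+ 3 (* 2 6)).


Evaluate inner: (* 2 6) = 12
Evaluate root: (+ 3 12) = 15
Result: 15


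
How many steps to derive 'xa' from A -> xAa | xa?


Derivation: A => xa
Steps: 1


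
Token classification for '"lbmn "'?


Pattern: double-quoted sequence
Type: STRING_LITERAL


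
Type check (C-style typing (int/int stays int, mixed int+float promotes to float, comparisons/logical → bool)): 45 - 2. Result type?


Operand types: int - int
Rule: mixed int/float promotes to float; int/int stays int
Result type: int


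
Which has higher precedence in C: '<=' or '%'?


'%' is multiplicative (level 10); '<=' is relational (level 7)
Higher level binds tighter
'%' has higher precedence than '<='


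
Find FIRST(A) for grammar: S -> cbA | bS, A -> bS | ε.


Per alternative of A: FIRST(bS) = {b}; FIRST(ε) = {ε}
FIRST(A) = {b, ε}


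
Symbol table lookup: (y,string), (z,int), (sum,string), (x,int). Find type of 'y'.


Lookup 'y' → type string


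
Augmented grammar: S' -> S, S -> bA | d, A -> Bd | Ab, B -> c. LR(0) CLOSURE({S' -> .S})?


Start: S' -> .S
For each item with dot before a nonterminal B, add B -> .γ for every B-production
Closure: [S' -> .S, S -> .bA, S -> .d]


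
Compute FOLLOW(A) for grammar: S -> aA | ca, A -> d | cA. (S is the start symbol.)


$ ∈ FOLLOW(S). For each A -> αBβ: add FIRST(β)\{ε} to FOLLOW(B); if β nullable, add FOLLOW(A).
FOLLOW(A) = {$}


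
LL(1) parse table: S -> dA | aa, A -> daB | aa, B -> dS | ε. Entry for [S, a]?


For [S, a]: 'a' ∈ FIRST(aa)
Entry: S -> aa


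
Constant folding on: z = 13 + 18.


13 + 18 = 31 at compile time
Optimized: z = 31


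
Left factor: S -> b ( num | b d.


Common prefix: 'b'
Factored: S -> b S', S' -> ( num | d


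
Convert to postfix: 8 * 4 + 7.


Left to right (same or higher precedence on left)
Postfix: 8 4 * 7 +


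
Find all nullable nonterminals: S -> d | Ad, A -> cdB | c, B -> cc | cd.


A nonterminal is nullable iff some alternative derives ε (directly, or every symbol in it is nullable)
Nullable: {}


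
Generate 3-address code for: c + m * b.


Break into single-operator statements:
t1 = m * b
t2 = c + t1


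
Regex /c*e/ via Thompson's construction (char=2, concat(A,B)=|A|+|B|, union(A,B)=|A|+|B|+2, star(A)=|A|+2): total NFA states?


Syntax tree has 2 char leaf(s), 0 union(s), 1 star(s)
chars contribute 2×2 = 4; each union adds +2; each star adds +2
Total: 4 + 0 + 2 = 6 states


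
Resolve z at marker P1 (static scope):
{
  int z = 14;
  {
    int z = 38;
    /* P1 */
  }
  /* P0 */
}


z declared in the same block as P1
z = 38


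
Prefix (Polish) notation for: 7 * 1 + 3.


left-to-right (same/higher precedence on left): tree is (+ (* 7 1) 3)
Prefix: + * 7 1 3


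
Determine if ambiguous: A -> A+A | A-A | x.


'x+x-x' has two parse trees (no precedence encoded between + and -)
Ambiguous


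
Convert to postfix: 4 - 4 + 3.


Left to right (same or higher precedence on left)
Postfix: 4 4 - 3 +


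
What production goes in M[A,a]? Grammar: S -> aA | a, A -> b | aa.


For [A, a]: 'a' ∈ FIRST(aa)
Entry: A -> aa


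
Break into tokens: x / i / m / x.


Scan left to right, longest-match per lexeme
Tokens: ID(x), OP(/), ID(i), OP(/), ID(m), OP(/), ID(x)


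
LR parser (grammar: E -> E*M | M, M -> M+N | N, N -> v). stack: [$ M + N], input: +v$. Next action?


handle 'M+N' on top
Action: reduce (M -> M+N)


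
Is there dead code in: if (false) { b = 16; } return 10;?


condition is constant false, so the whole block is unreachable
Dead: 'if (false) { b = 16; }'


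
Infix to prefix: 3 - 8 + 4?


left-to-right (same/higher precedence on left): tree is (+ (- 3 8) 4)
Prefix: + - 3 8 4


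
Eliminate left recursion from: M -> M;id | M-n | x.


Left-recursive alternatives: M;id, M-n; non-recursive: x
Introduce M': M -> xM', M' -> ;idM' | -nM' | ε


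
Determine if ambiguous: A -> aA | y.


right-linear, alternatives start with distinct terminals 'a' vs 'y': unique leftmost derivation
Unambiguous


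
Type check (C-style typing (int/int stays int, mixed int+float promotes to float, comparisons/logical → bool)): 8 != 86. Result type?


Operand types: int != int
Rule: comparison yields bool
Result type: bool


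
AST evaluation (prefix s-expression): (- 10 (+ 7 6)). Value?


Evaluate inner: (+ 7 6) = 13
Evaluate root: (- 10 13) = -3
Result: -3


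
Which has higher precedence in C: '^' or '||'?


'^' is bitwise XOR (level 4); '||' is logical OR (level 1)
Higher level binds tighter
'^' has higher precedence than '||'


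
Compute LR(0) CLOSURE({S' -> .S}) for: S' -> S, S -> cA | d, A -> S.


Start: S' -> .S
For each item with dot before a nonterminal B, add B -> .γ for every B-production
Closure: [S' -> .S, S -> .cA, S -> .d]


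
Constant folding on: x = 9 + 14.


9 + 14 = 23 at compile time
Optimized: x = 23


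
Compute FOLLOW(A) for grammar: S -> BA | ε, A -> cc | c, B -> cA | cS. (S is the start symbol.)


$ ∈ FOLLOW(S). For each A -> αBβ: add FIRST(β)\{ε} to FOLLOW(B); if β nullable, add FOLLOW(A).
FOLLOW(A) = {$, c}


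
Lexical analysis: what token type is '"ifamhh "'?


Pattern: double-quoted sequence
Type: STRING_LITERAL


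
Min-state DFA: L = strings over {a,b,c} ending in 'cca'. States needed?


Track the longest suffix of input matching a prefix of 'cca': 4 classes (prefixes of length 0..3)
Minimal DFA: 4 states


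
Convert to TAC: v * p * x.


Break into single-operator statements:
t1 = v * p
t2 = t1 * x


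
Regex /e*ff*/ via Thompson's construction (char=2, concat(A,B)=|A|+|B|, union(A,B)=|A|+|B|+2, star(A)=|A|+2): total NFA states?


Syntax tree has 3 char leaf(s), 0 union(s), 2 star(s)
chars contribute 3×2 = 6; each union adds +2; each star adds +2
Total: 6 + 0 + 4 = 10 states


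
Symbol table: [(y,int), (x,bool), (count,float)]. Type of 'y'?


Lookup 'y' → type int


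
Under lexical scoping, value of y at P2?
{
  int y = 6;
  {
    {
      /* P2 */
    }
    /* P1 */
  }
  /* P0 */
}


P2's block does not declare y; resolves to the enclosing declaration at depth 0
y = 6


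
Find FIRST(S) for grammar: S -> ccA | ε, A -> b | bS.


Per alternative of S: FIRST(ccA) = {c}; FIRST(ε) = {ε}
FIRST(S) = {c, ε}


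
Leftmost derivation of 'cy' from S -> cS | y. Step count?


Derivation: S => cS => cy
Steps: 2


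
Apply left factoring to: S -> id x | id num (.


Common prefix: 'id'
Factored: S -> id S', S' -> x | num (


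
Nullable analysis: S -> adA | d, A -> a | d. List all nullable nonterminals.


A nonterminal is nullable iff some alternative derives ε (directly, or every symbol in it is nullable)
Nullable: {}


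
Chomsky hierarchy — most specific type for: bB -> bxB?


LHS has context (more than one symbol) and |LHS| ≤ |RHS|
Classification: Type 1 (Context-Sensitive)


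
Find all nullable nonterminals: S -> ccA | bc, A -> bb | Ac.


A nonterminal is nullable iff some alternative derives ε (directly, or every symbol in it is nullable)
Nullable: {}


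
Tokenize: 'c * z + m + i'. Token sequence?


Scan left to right, longest-match per lexeme
Tokens: ID(c), OP(*), ID(z), OP(+), ID(m), OP(+), ID(i)


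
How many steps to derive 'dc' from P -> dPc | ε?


Derivation: P => dPc => dc
Steps: 2


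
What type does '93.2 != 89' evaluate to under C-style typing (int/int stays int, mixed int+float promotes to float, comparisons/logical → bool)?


Operand types: float != int
Rule: comparison yields bool
Result type: bool


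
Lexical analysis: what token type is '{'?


Pattern: delimiter/punctuation
Type: PUNCTUATION


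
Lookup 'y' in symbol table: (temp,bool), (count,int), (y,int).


Lookup 'y' → type int


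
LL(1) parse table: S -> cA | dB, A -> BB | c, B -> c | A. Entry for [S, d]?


For [S, d]: 'd' ∈ FIRST(dB)
Entry: S -> dB


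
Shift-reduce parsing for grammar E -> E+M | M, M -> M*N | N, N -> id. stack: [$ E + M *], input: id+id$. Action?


no handle; shift 'id'
Action: shift


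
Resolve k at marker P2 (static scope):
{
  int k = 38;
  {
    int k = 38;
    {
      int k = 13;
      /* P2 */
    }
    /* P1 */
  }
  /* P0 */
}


k declared in the same block as P2
k = 13


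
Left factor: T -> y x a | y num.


Common prefix: 'y'
Factored: T -> y T', T' -> x a | num


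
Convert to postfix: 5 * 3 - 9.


Left to right (same or higher precedence on left)
Postfix: 5 3 * 9 -


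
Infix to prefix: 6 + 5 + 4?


left-to-right (same/higher precedence on left): tree is (+ (+ 6 5) 4)
Prefix: + + 6 5 4


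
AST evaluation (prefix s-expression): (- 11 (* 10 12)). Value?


Evaluate inner: (* 10 12) = 120
Evaluate root: (- 11 120) = -109
Result: -109


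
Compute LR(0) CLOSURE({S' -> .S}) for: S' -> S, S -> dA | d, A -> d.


Start: S' -> .S
For each item with dot before a nonterminal B, add B -> .γ for every B-production
Closure: [S' -> .S, S -> .dA, S -> .d]


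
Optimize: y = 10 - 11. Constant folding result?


10 - 11 = -1 at compile time
Optimized: y = -1


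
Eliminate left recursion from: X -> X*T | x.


Left-recursive alternatives: X*T; non-recursive: x
Introduce X': X -> xX', X' -> *TX' | ε


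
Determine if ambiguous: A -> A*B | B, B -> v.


precedence layered via separate nonterminal B: deterministic
Unambiguous


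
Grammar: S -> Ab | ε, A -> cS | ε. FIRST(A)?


Per alternative of A: FIRST(cS) = {c}; FIRST(ε) = {ε}
FIRST(A) = {c, ε}


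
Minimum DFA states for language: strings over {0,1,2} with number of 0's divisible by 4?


Track (count of 0) mod 4: states 0..3, accept at 0
Minimal DFA: 4 states


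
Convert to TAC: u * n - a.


Break into single-operator statements:
t1 = u * n
t2 = t1 - a


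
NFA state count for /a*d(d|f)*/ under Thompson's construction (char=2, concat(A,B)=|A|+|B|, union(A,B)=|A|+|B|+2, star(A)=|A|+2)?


Syntax tree has 4 char leaf(s), 1 union(s), 2 star(s)
chars contribute 4×2 = 8; each union adds +2; each star adds +2
Total: 8 + 2 + 4 = 14 states


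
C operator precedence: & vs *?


'*' is multiplicative (level 10); '&' is bitwise AND (level 5)
Higher level binds tighter
'*' has higher precedence than '&'


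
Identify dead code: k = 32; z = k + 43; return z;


k is read by z's definition; z is returned
No dead code


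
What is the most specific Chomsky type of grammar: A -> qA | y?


Right-linear: every RHS is a terminal or a terminal followed by one nonterminal
Classification: Type 3 (Regular)


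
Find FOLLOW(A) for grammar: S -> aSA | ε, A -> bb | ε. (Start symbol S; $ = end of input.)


$ ∈ FOLLOW(S). For each A -> αBβ: add FIRST(β)\{ε} to FOLLOW(B); if β nullable, add FOLLOW(A).
FOLLOW(A) = {$, b}


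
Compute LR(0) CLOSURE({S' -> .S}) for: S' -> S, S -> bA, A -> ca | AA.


Start: S' -> .S
For each item with dot before a nonterminal B, add B -> .γ for every B-production
Closure: [S' -> .S, S -> .bA]


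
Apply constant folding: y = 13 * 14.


13 * 14 = 182 at compile time
Optimized: y = 182


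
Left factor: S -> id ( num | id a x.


Common prefix: 'id'
Factored: S -> id S', S' -> ( num | a x


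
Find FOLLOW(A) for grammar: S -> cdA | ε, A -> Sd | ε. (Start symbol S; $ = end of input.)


$ ∈ FOLLOW(S). For each A -> αBβ: add FIRST(β)\{ε} to FOLLOW(B); if β nullable, add FOLLOW(A).
FOLLOW(A) = {$, d}


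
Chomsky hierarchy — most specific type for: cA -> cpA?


LHS has context (more than one symbol) and |LHS| ≤ |RHS|
Classification: Type 1 (Context-Sensitive)


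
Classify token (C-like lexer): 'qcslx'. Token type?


Pattern: letter/underscore followed by alphanumerics, not a keyword
Type: IDENTIFIER


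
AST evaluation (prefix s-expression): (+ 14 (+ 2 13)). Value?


Evaluate inner: (+ 2 13) = 15
Evaluate root: (+ 14 15) = 29
Result: 29


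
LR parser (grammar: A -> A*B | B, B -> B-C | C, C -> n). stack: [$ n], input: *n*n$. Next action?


'n' on top is the handle for C -> n
Action: reduce (C -> n)


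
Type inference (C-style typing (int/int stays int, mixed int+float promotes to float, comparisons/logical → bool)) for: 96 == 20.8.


Operand types: int == float
Rule: comparison yields bool
Result type: bool


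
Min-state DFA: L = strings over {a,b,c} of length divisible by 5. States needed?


Track length mod 5: states 0..4, accept at 0
Minimal DFA: 5 states


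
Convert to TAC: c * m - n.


Break into single-operator statements:
t1 = c * m
t2 = t1 - n


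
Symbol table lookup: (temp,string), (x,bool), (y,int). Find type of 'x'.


Lookup 'x' → type bool


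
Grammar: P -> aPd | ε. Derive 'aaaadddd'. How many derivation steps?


Derivation: P => aPd => aaPdd => aaaPddd => aaaaPdddd => aaaadddd
Steps: 5


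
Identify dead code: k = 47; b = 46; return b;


k is assigned but never read
Dead: 'k = 47'


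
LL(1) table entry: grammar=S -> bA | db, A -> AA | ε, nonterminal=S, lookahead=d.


For [S, d]: 'd' ∈ FIRST(db)
Entry: S -> db


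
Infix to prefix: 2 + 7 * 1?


'*' binds tighter: tree is (+ 2 (* 7 1))
Prefix: + 2 * 7 1


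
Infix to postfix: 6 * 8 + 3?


Left to right (same or higher precedence on left)
Postfix: 6 8 * 3 +


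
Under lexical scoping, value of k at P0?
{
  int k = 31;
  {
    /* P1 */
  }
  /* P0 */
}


k declared in the same block as P0
k = 31


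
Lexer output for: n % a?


Scan left to right, longest-match per lexeme
Tokens: ID(n), OP(%), ID(a)


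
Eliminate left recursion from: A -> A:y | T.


Left-recursive alternatives: A:y; non-recursive: T
Introduce A': A -> TA', A' -> :yA' | ε


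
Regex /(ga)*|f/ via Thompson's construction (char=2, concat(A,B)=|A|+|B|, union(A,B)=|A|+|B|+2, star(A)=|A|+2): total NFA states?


Syntax tree has 3 char leaf(s), 1 union(s), 1 star(s)
chars contribute 3×2 = 6; each union adds +2; each star adds +2
Total: 6 + 2 + 2 = 10 states


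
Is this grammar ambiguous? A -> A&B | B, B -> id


precedence layered via separate nonterminal B: deterministic
Unambiguous


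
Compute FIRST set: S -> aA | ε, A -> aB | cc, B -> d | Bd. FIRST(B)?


Per alternative of B: FIRST(d) = {d}; FIRST(Bd) = {d}
FIRST(B) = {d}


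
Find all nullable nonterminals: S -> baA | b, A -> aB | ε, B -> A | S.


A nonterminal is nullable iff some alternative derives ε (directly, or every symbol in it is nullable)
Nullable: {A, B}


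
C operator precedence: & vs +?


'+' is additive (level 9); '&' is bitwise AND (level 5)
Higher level binds tighter
'+' has higher precedence than '&'


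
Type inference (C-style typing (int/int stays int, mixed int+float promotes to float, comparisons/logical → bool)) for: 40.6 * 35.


Operand types: float * int
Rule: mixed int/float promotes to float; int/int stays int
Result type: float


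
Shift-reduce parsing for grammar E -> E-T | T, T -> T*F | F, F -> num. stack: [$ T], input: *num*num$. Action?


shift '*' to continue T -> T*F
Action: shift


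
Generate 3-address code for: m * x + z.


Break into single-operator statements:
t1 = m * x
t2 = t1 + z


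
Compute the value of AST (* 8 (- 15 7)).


Evaluate inner: (- 15 7) = 8
Evaluate root: (* 8 8) = 64
Result: 64


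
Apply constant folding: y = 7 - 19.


7 - 19 = -12 at compile time
Optimized: y = -12


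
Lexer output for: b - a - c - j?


Scan left to right, longest-match per lexeme
Tokens: ID(b), OP(-), ID(a), OP(-), ID(c), OP(-), ID(j)


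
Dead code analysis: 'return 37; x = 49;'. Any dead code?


statement follows a return and is unreachable
Dead: 'x = 49'


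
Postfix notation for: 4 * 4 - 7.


Left to right (same or higher precedence on left)
Postfix: 4 4 * 7 -


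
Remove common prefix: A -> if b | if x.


Common prefix: 'if'
Factored: A -> if A', A' -> b | x


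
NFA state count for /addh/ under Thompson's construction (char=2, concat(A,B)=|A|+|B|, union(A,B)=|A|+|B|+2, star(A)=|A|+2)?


Syntax tree has 4 char leaf(s), 0 union(s), 0 star(s)
chars contribute 4×2 = 8; each union adds +2; each star adds +2
Total: 8 + 0 + 0 = 8 states


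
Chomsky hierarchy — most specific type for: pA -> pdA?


LHS has context (more than one symbol) and |LHS| ≤ |RHS|
Classification: Type 1 (Context-Sensitive)


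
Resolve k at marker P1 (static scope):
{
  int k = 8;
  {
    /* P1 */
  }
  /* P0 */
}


P1's block does not declare k; resolves to the enclosing declaration at depth 0
k = 8


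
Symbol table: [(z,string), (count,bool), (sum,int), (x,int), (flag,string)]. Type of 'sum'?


Lookup 'sum' → type int


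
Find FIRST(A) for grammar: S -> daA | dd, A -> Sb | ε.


Per alternative of A: FIRST(Sb) = {d}; FIRST(ε) = {ε}
FIRST(A) = {d, ε}


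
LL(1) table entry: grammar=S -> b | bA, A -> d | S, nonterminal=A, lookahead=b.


For [A, b]: 'b' ∈ FIRST(S)
Entry: A -> S


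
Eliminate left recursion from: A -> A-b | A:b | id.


Left-recursive alternatives: A-b, A:b; non-recursive: id
Introduce A': A -> idA', A' -> -bA' | :bA' | ε


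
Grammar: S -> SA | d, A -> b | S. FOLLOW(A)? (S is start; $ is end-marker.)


$ ∈ FOLLOW(S). For each A -> αBβ: add FIRST(β)\{ε} to FOLLOW(B); if β nullable, add FOLLOW(A).
FOLLOW(A) = {$, b, d}


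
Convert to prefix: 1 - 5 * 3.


'*' binds tighter: tree is (- 1 (* 5 3))
Prefix: - 1 * 5 3


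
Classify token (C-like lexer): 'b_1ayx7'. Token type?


Pattern: letter/underscore followed by alphanumerics, not a keyword
Type: IDENTIFIER


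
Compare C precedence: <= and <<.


'<<' is shift (level 8); '<=' is relational (level 7)
Higher level binds tighter
'<<' has higher precedence than '<='


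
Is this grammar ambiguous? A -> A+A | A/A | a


'a+a/a' has two parse trees (no precedence encoded between + and /)
Ambiguous


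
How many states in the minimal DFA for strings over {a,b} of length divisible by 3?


Track length mod 3: states 0..2, accept at 0
Minimal DFA: 3 states


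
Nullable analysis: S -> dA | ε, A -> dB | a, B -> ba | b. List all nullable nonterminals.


A nonterminal is nullable iff some alternative derives ε (directly, or every symbol in it is nullable)
Nullable: {S}


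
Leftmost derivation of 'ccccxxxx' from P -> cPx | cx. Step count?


Derivation: P => cPx => ccPxx => cccPxxx => ccccxxxx
Steps: 4


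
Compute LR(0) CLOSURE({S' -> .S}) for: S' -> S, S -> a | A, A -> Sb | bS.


Start: S' -> .S
For each item with dot before a nonterminal B, add B -> .γ for every B-production
Closure: [S' -> .S, S -> .a, S -> .A, A -> .Sb, A -> .bS]


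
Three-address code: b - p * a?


Break into single-operator statements:
t1 = p * a
t2 = b - t1


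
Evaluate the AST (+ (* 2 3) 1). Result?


Evaluate inner: (* 2 3) = 6
Evaluate root: (+ 6 1) = 7
Result: 7


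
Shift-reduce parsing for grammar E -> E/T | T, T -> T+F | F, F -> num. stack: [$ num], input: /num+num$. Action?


'num' on top is the handle for F -> num
Action: reduce (F -> num)


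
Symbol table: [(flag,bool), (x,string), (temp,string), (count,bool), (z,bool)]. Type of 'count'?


Lookup 'count' → type bool


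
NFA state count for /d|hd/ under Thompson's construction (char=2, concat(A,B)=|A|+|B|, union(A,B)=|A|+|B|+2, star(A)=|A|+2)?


Syntax tree has 3 char leaf(s), 1 union(s), 0 star(s)
chars contribute 3×2 = 6; each union adds +2; each star adds +2
Total: 6 + 2 + 0 = 8 states


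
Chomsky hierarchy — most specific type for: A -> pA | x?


Right-linear: every RHS is a terminal or a terminal followed by one nonterminal
Classification: Type 3 (Regular)


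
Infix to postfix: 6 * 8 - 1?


Left to right (same or higher precedence on left)
Postfix: 6 8 * 1 -


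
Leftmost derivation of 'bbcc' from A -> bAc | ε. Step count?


Derivation: A => bAc => bbAcc => bbcc
Steps: 3


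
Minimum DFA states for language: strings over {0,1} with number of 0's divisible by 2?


Track (count of 0) mod 2: states 0..1, accept at 0
Minimal DFA: 2 states


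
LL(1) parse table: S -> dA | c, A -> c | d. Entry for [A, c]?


For [A, c]: 'c' ∈ FIRST(c)
Entry: A -> c


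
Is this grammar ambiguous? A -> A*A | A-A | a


'a*a-a' has two parse trees (no precedence encoded between * and -)
Ambiguous


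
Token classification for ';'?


Pattern: delimiter/punctuation
Type: PUNCTUATION


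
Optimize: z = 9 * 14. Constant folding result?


9 * 14 = 126 at compile time
Optimized: z = 126


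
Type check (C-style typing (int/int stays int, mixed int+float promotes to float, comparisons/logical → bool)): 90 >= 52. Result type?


Operand types: int >= int
Rule: comparison yields bool
Result type: bool


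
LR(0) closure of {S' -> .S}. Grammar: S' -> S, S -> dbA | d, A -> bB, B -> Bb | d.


Start: S' -> .S
For each item with dot before a nonterminal B, add B -> .γ for every B-production
Closure: [S' -> .S, S -> .dbA, S -> .d]


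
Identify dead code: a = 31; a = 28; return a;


first assignment to a is overwritten before any read
Dead: 'a = 31'


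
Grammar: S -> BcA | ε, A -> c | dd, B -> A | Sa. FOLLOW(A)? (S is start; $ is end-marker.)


$ ∈ FOLLOW(S). For each A -> αBβ: add FIRST(β)\{ε} to FOLLOW(B); if β nullable, add FOLLOW(A).
FOLLOW(A) = {$, a, c}


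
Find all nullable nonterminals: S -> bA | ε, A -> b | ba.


A nonterminal is nullable iff some alternative derives ε (directly, or every symbol in it is nullable)
Nullable: {S}


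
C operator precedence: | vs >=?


'>=' is relational (level 7); '|' is bitwise OR (level 3)
Higher level binds tighter
'>=' has higher precedence than '|'


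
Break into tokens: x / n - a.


Scan left to right, longest-match per lexeme
Tokens: ID(x), OP(/), ID(n), OP(-), ID(a)


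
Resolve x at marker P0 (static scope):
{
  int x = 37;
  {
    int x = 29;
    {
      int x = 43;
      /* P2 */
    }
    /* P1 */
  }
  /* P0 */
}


x declared in the same block as P0
x = 37


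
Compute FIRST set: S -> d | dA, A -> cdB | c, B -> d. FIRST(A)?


Per alternative of A: FIRST(cdB) = {c}; FIRST(c) = {c}
FIRST(A) = {c}


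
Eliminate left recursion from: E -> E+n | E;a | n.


Left-recursive alternatives: E+n, E;a; non-recursive: n
Introduce E': E -> nE', E' -> +nE' | ;aE' | ε


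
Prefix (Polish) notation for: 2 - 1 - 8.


left-to-right (same/higher precedence on left): tree is (- (- 2 1) 8)
Prefix: - - 2 1 8


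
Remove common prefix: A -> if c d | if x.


Common prefix: 'if'
Factored: A -> if A', A' -> c d | x


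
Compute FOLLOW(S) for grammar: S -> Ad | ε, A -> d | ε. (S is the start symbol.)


$ ∈ FOLLOW(S). For each A -> αBβ: add FIRST(β)\{ε} to FOLLOW(B); if β nullable, add FOLLOW(A).
FOLLOW(S) = {$}


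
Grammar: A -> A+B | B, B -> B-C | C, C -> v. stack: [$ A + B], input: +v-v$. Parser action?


handle 'A+B' on top; lookahead ∈ FOLLOW(A) = {+, $}
Action: reduce (A -> A+B)


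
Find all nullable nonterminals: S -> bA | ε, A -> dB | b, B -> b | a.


A nonterminal is nullable iff some alternative derives ε (directly, or every symbol in it is nullable)
Nullable: {S}


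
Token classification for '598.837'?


Pattern: digits with a decimal point
Type: FLOAT_LITERAL


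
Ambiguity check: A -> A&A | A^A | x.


'x&x^x' has two parse trees (no precedence encoded between & and ^)
Ambiguous


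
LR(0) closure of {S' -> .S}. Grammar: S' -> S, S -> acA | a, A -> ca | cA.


Start: S' -> .S
For each item with dot before a nonterminal B, add B -> .γ for every B-production
Closure: [S' -> .S, S -> .acA, S -> .a]


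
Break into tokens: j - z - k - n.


Scan left to right, longest-match per lexeme
Tokens: ID(j), OP(-), ID(z), OP(-), ID(k), OP(-), ID(n)


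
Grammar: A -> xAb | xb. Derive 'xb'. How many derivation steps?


Derivation: A => xb
Steps: 1


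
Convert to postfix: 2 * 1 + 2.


Left to right (same or higher precedence on left)
Postfix: 2 1 * 2 +


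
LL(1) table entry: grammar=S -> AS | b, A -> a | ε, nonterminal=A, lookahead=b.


For [A, b]: ε is nullable and 'b' ∈ FOLLOW(A)
Entry: A -> ε


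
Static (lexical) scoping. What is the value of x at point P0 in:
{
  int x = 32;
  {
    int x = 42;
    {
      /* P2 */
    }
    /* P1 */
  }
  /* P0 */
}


x declared in the same block as P0
x = 32


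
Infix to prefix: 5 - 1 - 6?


left-to-right (same/higher precedence on left): tree is (- (- 5 1) 6)
Prefix: - - 5 1 6


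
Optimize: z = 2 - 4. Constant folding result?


2 - 4 = -2 at compile time
Optimized: z = -2


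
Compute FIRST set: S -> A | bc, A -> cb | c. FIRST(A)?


Per alternative of A: FIRST(cb) = {c}; FIRST(c) = {c}
FIRST(A) = {c}


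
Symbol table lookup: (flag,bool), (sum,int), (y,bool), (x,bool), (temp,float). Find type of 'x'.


Lookup 'x' → type bool


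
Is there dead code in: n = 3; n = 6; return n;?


first assignment to n is overwritten before any read
Dead: 'n = 3'


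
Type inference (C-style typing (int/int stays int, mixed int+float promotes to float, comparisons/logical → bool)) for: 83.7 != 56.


Operand types: float != int
Rule: comparison yields bool
Result type: bool


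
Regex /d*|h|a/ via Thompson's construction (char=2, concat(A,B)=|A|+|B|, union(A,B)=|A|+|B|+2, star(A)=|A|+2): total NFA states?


Syntax tree has 3 char leaf(s), 2 union(s), 1 star(s)
chars contribute 3×2 = 6; each union adds +2; each star adds +2
Total: 6 + 4 + 2 = 12 states


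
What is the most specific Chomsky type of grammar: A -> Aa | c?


Left-linear: every RHS is a terminal or one nonterminal followed by a terminal
Classification: Type 3 (Regular)


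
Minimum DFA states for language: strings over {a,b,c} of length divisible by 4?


Track length mod 4: states 0..3, accept at 0
Minimal DFA: 4 states


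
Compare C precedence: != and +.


'+' is additive (level 9); '!=' is equality (level 6)
Higher level binds tighter
'+' has higher precedence than '!='


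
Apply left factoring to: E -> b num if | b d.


Common prefix: 'b'
Factored: E -> b E', E' -> num if | d


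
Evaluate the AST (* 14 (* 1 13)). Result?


Evaluate inner: (* 1 13) = 13
Evaluate root: (* 14 13) = 182
Result: 182


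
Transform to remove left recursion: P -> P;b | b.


Left-recursive alternatives: P;b; non-recursive: b
Introduce P': P -> bP', P' -> ;bP' | ε


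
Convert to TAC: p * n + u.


Break into single-operator statements:
t1 = p * n
t2 = t1 + u


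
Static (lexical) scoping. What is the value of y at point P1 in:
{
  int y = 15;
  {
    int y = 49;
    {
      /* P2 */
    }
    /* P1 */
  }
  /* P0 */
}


y declared in the same block as P1
y = 49


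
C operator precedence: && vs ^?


'^' is bitwise XOR (level 4); '&&' is logical AND (level 2)
Higher level binds tighter
'^' has higher precedence than '&&'


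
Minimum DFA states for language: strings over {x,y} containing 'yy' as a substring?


KMP-style automaton: 2 progress states + 1 absorbing accept = 3
Minimal DFA: 3 states


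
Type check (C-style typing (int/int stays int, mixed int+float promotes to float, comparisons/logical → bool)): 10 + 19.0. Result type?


Operand types: int + float
Rule: mixed int/float promotes to float; int/int stays int
Result type: float


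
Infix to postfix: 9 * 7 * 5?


Left to right (same or higher precedence on left)
Postfix: 9 7 * 5 *


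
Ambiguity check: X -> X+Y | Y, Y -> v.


precedence layered via separate nonterminal Y: deterministic
Unambiguous


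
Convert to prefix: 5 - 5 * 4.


'*' binds tighter: tree is (- 5 (* 5 4))
Prefix: - 5 * 5 4


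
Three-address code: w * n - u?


Break into single-operator statements:
t1 = w * n
t2 = t1 - u


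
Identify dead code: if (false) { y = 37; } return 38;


condition is constant false, so the whole block is unreachable
Dead: 'if (false) { y = 37; }'


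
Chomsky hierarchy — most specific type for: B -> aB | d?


Right-linear: every RHS is a terminal or a terminal followed by one nonterminal
Classification: Type 3 (Regular)


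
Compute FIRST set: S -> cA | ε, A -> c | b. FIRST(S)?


Per alternative of S: FIRST(cA) = {c}; FIRST(ε) = {ε}
FIRST(S) = {c, ε}


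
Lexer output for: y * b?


Scan left to right, longest-match per lexeme
Tokens: ID(y), OP(*), ID(b)


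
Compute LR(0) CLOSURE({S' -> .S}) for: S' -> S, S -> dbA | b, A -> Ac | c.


Start: S' -> .S
For each item with dot before a nonterminal B, add B -> .γ for every B-production
Closure: [S' -> .S, S -> .dbA, S -> .b]


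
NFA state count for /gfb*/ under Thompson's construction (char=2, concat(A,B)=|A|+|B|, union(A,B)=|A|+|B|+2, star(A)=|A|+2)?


Syntax tree has 3 char leaf(s), 0 union(s), 1 star(s)
chars contribute 3×2 = 6; each union adds +2; each star adds +2
Total: 6 + 0 + 2 = 8 states


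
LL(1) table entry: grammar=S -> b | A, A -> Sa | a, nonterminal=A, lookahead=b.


For [A, b]: 'b' ∈ FIRST(Sa)
Entry: A -> Sa


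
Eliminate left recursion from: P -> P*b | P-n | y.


Left-recursive alternatives: P*b, P-n; non-recursive: y
Introduce P': P -> yP', P' -> *bP' | -nP' | ε


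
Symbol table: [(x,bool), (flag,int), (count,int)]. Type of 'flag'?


Lookup 'flag' → type int


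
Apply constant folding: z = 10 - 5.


10 - 5 = 5 at compile time
Optimized: z = 5


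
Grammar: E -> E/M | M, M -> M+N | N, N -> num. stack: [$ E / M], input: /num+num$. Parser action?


handle 'E/M' on top; lookahead ∈ FOLLOW(E) = {/, $}
Action: reduce (E -> E/M)


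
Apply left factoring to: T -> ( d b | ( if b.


Common prefix: '('
Factored: T -> ( T', T' -> d b | if b


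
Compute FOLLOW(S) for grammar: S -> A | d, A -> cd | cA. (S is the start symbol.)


$ ∈ FOLLOW(S). For each A -> αBβ: add FIRST(β)\{ε} to FOLLOW(B); if β nullable, add FOLLOW(A).
FOLLOW(S) = {$}


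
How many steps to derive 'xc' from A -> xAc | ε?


Derivation: A => xAc => xc
Steps: 2


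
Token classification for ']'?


Pattern: delimiter/punctuation
Type: PUNCTUATION


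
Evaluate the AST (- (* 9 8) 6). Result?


Evaluate inner: (* 9 8) = 72
Evaluate root: (- 72 6) = 66
Result: 66


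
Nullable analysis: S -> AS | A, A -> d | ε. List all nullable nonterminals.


A nonterminal is nullable iff some alternative derives ε (directly, or every symbol in it is nullable)
Nullable: {A, S}


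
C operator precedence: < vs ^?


'<' is relational (level 7); '^' is bitwise XOR (level 4)
Higher level binds tighter
'<' has higher precedence than '^'


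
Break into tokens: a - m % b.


Scan left to right, longest-match per lexeme
Tokens: ID(a), OP(-), ID(m), OP(%), ID(b)


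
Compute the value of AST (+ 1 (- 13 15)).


Evaluate inner: (- 13 15) = -2
Evaluate root: (+ 1 -2) = -1
Result: -1


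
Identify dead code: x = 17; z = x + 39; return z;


x is read by z's definition; z is returned
No dead code


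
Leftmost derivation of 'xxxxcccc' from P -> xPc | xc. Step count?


Derivation: P => xPc => xxPcc => xxxPccc => xxxxcccc
Steps: 4


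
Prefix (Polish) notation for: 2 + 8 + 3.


left-to-right (same/higher precedence on left): tree is (+ (+ 2 8) 3)
Prefix: + + 2 8 3


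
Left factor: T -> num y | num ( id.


Common prefix: 'num'
Factored: T -> num T', T' -> y | ( id


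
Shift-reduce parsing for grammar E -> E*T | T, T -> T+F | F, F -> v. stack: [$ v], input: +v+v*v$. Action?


'v' on top is the handle for F -> v
Action: reduce (F -> v)


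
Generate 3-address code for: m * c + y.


Break into single-operator statements:
t1 = m * c
t2 = t1 + y


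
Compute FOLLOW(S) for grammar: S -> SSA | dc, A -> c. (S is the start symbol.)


$ ∈ FOLLOW(S). For each A -> αBβ: add FIRST(β)\{ε} to FOLLOW(B); if β nullable, add FOLLOW(A).
FOLLOW(S) = {$, c, d}


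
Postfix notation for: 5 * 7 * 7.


Left to right (same or higher precedence on left)
Postfix: 5 7 * 7 *


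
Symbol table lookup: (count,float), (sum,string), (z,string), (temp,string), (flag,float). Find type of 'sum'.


Lookup 'sum' → type string


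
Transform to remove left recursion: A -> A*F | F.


Left-recursive alternatives: A*F; non-recursive: F
Introduce A': A -> FA', A' -> *FA' | ε


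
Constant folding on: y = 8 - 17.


8 - 17 = -9 at compile time
Optimized: y = -9


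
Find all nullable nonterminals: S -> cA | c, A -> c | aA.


A nonterminal is nullable iff some alternative derives ε (directly, or every symbol in it is nullable)
Nullable: {}


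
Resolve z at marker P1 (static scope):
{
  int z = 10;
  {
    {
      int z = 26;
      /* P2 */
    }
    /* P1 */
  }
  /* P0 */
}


P1's block does not declare z; resolves to the enclosing declaration at depth 0
z = 10


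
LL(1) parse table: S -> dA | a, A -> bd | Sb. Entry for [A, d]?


For [A, d]: 'd' ∈ FIRST(Sb)
Entry: A -> Sb


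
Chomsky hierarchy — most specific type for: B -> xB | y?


Right-linear: every RHS is a terminal or a terminal followed by one nonterminal
Classification: Type 3 (Regular)


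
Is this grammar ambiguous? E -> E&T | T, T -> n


precedence layered via separate nonterminal T: deterministic
Unambiguous


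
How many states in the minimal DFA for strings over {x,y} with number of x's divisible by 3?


Track (count of x) mod 3: states 0..2, accept at 0
Minimal DFA: 3 states


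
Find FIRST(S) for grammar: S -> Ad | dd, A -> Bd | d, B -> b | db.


Per alternative of S: FIRST(Ad) = {b, d}; FIRST(dd) = {d}
FIRST(S) = {b, d}


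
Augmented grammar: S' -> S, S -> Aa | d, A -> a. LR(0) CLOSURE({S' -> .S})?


Start: S' -> .S
For each item with dot before a nonterminal B, add B -> .γ for every B-production
Closure: [S' -> .S, S -> .Aa, S -> .d, A -> .a]


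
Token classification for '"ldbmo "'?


Pattern: double-quoted sequence
Type: STRING_LITERAL


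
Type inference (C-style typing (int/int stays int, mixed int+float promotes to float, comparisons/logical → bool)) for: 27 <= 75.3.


Operand types: int <= float
Rule: comparison yields bool
Result type: bool


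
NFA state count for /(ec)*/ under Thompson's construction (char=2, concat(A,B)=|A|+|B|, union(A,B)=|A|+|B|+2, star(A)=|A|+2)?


Syntax tree has 2 char leaf(s), 0 union(s), 1 star(s)
chars contribute 2×2 = 4; each union adds +2; each star adds +2
Total: 4 + 0 + 2 = 6 states


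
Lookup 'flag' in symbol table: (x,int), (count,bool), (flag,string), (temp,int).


Lookup 'flag' → type string


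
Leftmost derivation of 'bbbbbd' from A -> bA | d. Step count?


Derivation: A => bA => bbA => bbbA => bbbbA => bbbbbA => bbbbbd
Steps: 6


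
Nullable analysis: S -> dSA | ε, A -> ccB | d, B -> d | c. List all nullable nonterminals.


A nonterminal is nullable iff some alternative derives ε (directly, or every symbol in it is nullable)
Nullable: {S}


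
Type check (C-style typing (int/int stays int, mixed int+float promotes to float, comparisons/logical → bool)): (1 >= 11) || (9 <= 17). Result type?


Operand types: bool || bool
Rule: logical operators take bool operands and yield bool
Result type: bool


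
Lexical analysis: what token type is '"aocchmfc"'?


Pattern: double-quoted sequence
Type: STRING_LITERAL


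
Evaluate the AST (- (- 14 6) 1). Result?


Evaluate inner: (- 14 6) = 8
Evaluate root: (- 8 1) = 7
Result: 7


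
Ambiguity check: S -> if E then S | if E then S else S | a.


dangling else: 'if E then if E then a else a' parses two ways
Ambiguous


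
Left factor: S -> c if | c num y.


Common prefix: 'c'
Factored: S -> c S', S' -> if | num y


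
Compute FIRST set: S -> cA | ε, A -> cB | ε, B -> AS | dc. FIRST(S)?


Per alternative of S: FIRST(cA) = {c}; FIRST(ε) = {ε}
FIRST(S) = {c, ε}


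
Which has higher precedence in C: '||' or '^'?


'^' is bitwise XOR (level 4); '||' is logical OR (level 1)
Higher level binds tighter
'^' has higher precedence than '||'


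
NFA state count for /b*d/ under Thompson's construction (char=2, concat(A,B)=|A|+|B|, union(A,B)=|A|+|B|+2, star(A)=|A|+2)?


Syntax tree has 2 char leaf(s), 0 union(s), 1 star(s)
chars contribute 2×2 = 4; each union adds +2; each star adds +2
Total: 4 + 0 + 2 = 6 states
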